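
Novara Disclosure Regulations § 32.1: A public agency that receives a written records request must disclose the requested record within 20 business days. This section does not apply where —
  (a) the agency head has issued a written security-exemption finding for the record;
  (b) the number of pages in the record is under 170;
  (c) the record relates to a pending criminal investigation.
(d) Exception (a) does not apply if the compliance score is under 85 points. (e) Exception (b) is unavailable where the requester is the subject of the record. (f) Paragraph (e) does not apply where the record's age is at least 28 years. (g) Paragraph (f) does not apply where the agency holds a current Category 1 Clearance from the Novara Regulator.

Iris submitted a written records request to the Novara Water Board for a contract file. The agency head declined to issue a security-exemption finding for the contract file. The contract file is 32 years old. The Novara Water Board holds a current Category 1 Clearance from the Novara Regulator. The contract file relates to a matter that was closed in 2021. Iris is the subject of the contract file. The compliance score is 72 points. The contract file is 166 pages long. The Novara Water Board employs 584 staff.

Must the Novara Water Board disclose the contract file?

Yes — the Novara Water Board must disclose the contract file.

Exception (a) requires that the agency head has issued a written security-exemption finding for the record; but the agency head declined to issue a security-exemption finding, so (a) is unavailable.
Exception (b): the number of pages in the record is 166, under the 170 limit — every condition holds. However, paragraphs (e)–(g) must be considered: (e) operates — Iris is the subject of the contract file. (f) applies (the record's age is 32 years, meeting the 28 years threshold), but is overridden by (g): (g) is engaged — a current Category 1 Clearance is held. So (b) is unavailable.
Exception (c) fails — the contract file relates to a closed matter.
No exception applies. The general rule governs.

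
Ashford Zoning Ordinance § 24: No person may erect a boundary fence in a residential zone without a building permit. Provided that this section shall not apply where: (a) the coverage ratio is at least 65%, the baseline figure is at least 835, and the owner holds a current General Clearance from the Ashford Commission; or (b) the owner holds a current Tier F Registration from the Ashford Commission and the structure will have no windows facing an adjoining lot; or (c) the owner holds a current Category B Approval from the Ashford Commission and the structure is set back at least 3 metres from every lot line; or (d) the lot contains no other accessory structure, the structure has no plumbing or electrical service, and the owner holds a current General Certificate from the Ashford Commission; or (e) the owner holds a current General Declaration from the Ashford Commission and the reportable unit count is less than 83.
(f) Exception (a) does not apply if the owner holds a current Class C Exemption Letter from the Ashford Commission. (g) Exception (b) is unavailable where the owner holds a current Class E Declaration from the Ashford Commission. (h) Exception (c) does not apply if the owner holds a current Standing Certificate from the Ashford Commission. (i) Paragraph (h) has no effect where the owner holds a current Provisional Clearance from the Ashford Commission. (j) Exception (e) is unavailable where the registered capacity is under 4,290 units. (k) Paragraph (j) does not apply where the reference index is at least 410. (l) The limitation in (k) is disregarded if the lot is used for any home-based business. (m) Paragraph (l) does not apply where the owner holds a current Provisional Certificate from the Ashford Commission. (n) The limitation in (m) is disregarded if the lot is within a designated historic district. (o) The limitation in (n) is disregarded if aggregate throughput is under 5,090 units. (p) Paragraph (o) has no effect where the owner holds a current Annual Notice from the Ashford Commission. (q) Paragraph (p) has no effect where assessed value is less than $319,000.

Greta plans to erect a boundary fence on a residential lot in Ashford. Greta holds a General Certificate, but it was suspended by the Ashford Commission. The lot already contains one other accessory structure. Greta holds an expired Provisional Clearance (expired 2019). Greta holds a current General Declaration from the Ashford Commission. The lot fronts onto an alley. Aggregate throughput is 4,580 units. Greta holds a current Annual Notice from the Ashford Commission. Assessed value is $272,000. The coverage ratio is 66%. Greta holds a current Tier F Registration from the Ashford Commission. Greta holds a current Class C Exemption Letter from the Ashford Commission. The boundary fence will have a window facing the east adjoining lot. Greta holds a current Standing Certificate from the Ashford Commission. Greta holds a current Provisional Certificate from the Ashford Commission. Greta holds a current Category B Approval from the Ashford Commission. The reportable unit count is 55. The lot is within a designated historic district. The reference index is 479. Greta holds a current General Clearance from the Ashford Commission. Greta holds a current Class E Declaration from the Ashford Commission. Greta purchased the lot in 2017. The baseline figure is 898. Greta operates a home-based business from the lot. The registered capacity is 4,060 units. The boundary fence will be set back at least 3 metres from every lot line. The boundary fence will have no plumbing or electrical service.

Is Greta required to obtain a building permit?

No — exception (e) applies; Greta does not need a building permit.

Exception (a): the coverage ratio is 66%, meeting the 65% threshold; the baseline figure is 898, meeting the 835 threshold; a current General Clearance is held — every condition holds. But: (f) operates against (a): a current Class C Exemption Letter is held. (a) is therefore removed.
Exception (b) requires that the structure will have no windows facing an adjoining lot; but a window faces an adjoining lot, so (b) is unavailable.
Exception (c) is satisfied on its face — a current Category B Approval is held; the setback is at least 3 m on every side. But: (h) operates — a current Standing Certificate is held. (i) is inapplicable (there is no Provisional Clearance in force), so (h) stands. So (c) is unavailable.
Exception (d) fails — the lot already has another accessory structure.
Exception (e) is satisfied on its face — a current General Declaration is held; the reportable unit count is 55, less than the 83 limit. Applying paragraphs (j)–(q): (j) would limit (e) — the registered capacity is 4,060 units, under the 4,290 units limit — but (k) sets (j) aside: (k) operates — the reference index is 479, meeting the 410 threshold. (l) would limit (k) — a home-based business operates on the lot — but (m) sets (l) aside: (m) applies — a current Provisional Certificate is held. (n) would limit (m) — the lot is in a historic district — but (o) sets (n) aside: (o) operates against (n): aggregate throughput is 4,580 units, under the 5,090 units limit. (p) would limit (o) — a current Annual Notice is held — but (q) sets (p) aside: (q) is triggered — assessed value is $272,000, less than the $319,000 limit. (e) remains available.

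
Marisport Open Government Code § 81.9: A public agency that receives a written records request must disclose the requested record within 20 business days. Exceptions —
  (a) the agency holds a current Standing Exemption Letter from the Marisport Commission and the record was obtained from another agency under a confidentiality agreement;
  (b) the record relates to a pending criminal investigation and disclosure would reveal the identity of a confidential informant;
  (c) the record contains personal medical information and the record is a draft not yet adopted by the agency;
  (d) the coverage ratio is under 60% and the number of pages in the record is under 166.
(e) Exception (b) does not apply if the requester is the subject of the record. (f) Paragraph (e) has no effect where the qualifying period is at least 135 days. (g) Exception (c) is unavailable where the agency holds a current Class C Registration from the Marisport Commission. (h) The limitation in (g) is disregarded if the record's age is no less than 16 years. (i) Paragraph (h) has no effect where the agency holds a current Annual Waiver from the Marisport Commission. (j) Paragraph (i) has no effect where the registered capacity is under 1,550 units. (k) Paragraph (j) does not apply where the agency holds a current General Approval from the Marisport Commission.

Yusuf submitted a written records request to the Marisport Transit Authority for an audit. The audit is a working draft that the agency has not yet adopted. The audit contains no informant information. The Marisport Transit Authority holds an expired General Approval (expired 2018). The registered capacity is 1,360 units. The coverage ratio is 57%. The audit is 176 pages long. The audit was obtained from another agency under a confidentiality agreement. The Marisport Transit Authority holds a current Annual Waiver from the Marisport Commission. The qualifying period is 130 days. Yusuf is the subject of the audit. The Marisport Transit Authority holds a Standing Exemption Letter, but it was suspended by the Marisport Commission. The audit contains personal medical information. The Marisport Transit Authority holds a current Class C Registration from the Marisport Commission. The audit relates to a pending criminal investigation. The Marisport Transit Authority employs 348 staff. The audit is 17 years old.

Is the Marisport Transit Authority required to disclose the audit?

No — exception (c) applies; the Marisport Transit Authority is not required to disclose the audit.

Exception (a) fails — there is no Standing Exemption Letter in force.
Exception (b) requires that disclosure would reveal the identity of a confidential informant; but the audit contains no informant information, so (b) is unavailable.
Exception (c): the audit contains personal medical information; the audit is an unadopted draft — every condition holds. Applying paragraphs (g)–(k): (g) operates (a current Class C Registration is held), but is displaced by (h): (h) operates against (g): the record's age is 17 years, meeting the 16 years threshold. (i) is engaged (a current Annual Waiver is held), but is displaced by (j): (j) is engaged — the registered capacity is 1,360 units, under the 1,550 units limit. (k), which would lift (j), is inapplicable — the General Approval is not current. (c) remains available.
Exception (d) fails — the number of pages in the record is 176, not under 166.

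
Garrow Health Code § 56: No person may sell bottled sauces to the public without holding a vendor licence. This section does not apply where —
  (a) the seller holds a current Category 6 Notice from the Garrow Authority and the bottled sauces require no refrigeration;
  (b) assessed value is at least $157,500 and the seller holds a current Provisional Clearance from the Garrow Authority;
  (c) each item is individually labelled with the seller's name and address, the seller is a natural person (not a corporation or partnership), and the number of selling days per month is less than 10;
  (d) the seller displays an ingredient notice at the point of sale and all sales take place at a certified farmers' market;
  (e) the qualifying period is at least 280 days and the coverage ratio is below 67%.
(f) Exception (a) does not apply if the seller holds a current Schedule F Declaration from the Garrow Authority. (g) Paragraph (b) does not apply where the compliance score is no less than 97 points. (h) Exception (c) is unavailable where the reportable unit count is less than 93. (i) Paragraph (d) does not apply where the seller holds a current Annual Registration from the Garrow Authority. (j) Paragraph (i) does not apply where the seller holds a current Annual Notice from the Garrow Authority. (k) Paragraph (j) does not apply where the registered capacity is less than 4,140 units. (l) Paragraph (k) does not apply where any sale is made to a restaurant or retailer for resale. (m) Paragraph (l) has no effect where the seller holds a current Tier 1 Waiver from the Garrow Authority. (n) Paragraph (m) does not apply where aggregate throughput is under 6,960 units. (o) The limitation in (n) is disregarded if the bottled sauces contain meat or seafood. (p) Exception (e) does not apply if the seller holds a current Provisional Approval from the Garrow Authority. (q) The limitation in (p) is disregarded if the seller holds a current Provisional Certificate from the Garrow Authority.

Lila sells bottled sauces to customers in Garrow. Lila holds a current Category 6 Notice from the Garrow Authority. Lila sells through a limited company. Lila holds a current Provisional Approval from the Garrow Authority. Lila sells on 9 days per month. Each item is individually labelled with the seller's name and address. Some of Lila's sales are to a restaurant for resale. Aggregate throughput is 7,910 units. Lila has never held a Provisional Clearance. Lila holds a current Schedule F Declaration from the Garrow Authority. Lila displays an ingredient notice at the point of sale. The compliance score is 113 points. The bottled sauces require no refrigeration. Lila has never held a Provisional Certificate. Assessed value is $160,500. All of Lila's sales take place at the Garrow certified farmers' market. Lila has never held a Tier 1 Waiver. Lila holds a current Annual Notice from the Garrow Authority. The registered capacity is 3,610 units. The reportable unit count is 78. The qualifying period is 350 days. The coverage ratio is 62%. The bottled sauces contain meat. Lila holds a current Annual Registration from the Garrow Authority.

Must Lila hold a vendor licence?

No — exception (d) applies; Lila is not required to hold a vendor licence.

Exception (a)'s conditions are all satisfied: a current Category 6 Notice is held; the bottled sauces are shelf-stable. But: (f) operates against (a): a current Schedule F Declaration is held. Exception (a) does not apply.
Exception (b) fails — there is no Provisional Clearance in force.
Exception (c) requires that the seller is a natural person (not a corporation or partnership); but the seller operates through a limited company, so (c) is unavailable.
Exception (d): an ingredient notice is displayed; all sales are at a certified farmers' market — every condition holds. Under paragraphs (i)–(o): (i) is engaged (a current Annual Registration is held), but is overridden by (j): (j) operates against (i): a current Annual Notice is held. (k) operates (the registered capacity is 3,610 units, less than the 4,140 units limit), but is displaced by (l): (l) is engaged — some sales are to a restaurant for resale. (m) is not triggered (there is no Tier 1 Waiver in force), so (l) stands. So (d) applies.
All of (e)'s requirements are met (the qualifying period is 350 days, meeting the 280 days threshold; the coverage ratio is 62%, below the 67% limit). But applying paragraphs (p)–(q): (p) operates against (e): a current Provisional Approval is held. (q) is not triggered (there is no Provisional Certificate in force), so (p) stands. So (e) is unavailable.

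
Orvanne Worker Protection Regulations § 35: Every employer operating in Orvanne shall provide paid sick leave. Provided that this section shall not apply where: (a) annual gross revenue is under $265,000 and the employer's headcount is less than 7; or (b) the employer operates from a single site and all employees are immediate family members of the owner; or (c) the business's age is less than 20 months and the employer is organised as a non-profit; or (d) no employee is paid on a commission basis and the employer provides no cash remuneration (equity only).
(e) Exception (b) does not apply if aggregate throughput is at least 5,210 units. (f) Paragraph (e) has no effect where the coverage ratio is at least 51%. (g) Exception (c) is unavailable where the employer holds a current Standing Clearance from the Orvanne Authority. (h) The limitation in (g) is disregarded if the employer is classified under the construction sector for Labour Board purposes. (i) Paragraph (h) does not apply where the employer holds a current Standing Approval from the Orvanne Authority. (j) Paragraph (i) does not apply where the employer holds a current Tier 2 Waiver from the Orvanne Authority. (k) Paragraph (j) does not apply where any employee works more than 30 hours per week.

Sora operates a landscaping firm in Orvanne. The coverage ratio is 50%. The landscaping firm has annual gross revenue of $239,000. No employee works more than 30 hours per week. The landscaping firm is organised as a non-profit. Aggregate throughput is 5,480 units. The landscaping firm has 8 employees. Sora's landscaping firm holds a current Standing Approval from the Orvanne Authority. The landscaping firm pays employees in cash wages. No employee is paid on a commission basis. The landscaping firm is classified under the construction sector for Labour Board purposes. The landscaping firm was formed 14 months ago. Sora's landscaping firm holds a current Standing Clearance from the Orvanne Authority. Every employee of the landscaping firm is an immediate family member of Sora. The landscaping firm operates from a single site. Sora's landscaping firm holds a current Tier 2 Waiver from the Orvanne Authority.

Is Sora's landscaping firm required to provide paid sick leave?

Exception (a) requires that the employer's headcount is less than 7; but the employer's headcount is 8, not less than 7, so (a) is unavailable.
Exception (b) is satisfied on its face — the employer operates from a single site; every employee is an immediate family member. However, paragraphs (e)–(f) must be considered: (e) operates against (b): aggregate throughput is 5,480 units, meeting the 5,210 units threshold. (f), which would lift (e), is not engaged — the coverage ratio is 50%, short of 51%. (b) is therefore removed.
Exception (c) is satisfied on its face — the business's age is 14 months, less than the 20 months limit; the employer is a non-profit. Applying paragraphs (g)–(k): (g) applies (a current Standing Clearance is held), but is overridden by (h): (h) operates against (g): the landscaping firm is classified under the construction sector. (i) is triggered (a current Standing Approval is held), but is set aside by (j): (j) operates against (i): a current Tier 2 Waiver is held. (k), which would lift (j), is not triggered — no employee exceeds 30 hours/week. Exception (c) stands.
Exception (d) requires that the employer provides no cash remuneration (equity only); but employees are paid cash wages, so (d) is unavailable.

No — exception (c) applies; Sora's landscaping firm is not required to provide paid sick leave.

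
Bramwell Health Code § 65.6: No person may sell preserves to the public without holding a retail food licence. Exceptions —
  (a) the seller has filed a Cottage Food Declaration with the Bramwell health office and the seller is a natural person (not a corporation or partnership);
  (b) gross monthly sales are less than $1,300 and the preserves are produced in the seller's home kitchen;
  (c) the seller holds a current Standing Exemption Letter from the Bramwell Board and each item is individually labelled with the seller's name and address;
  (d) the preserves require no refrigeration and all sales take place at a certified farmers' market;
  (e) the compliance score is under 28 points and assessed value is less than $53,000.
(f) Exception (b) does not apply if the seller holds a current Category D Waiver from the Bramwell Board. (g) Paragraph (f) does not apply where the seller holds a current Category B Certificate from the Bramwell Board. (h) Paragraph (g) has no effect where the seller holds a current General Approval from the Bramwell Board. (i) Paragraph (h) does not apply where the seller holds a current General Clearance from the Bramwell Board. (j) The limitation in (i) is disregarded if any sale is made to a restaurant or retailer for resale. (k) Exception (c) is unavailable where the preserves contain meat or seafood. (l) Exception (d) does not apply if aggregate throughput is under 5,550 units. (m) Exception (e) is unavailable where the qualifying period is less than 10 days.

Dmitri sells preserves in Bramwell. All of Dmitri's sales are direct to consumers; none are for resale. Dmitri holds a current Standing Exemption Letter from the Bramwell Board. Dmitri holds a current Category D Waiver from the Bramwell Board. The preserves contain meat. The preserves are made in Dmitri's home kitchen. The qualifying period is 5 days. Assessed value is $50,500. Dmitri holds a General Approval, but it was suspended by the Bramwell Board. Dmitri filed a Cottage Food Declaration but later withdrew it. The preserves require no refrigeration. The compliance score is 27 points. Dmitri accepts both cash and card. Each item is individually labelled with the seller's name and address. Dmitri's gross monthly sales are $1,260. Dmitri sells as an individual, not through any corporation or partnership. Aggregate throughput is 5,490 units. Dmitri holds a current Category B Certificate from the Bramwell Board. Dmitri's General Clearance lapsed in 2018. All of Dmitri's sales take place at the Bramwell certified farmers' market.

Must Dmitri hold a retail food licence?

No — exception (b) applies; Dmitri is not required to hold a retail food licence.

Exception (a) does not apply: the Cottage Food Declaration was withdrawn.
Exception (b)'s conditions are all satisfied: gross monthly sales are $1,260, less than the $1,300 limit; the preserves are home-kitchen produced. Applying paragraphs (f)–(j): (f) would limit (b) — a current Category D Waiver is held — but (g) sets (f) aside: (g) operates against (f): a current Category B Certificate is held. (h), which would lift (g), is not engaged — there is no General Approval in force. So (b) applies.
All of (c)'s requirements are met (a current Standing Exemption Letter is held; items are individually labelled). However, paragraph (k) must be considered: (k) operates against (c): the preserves contain meat. (c) is therefore removed.
Exception (d) is satisfied on its face — the preserves are shelf-stable; all sales are at a certified farmers' market. But applying paragraph (l): (l) operates against (d): aggregate throughput is 5,490 units, under the 5,550 units limit. Exception (d) does not apply.
All of (e)'s requirements are met (the compliance score is 27 points, under the 28 points limit; assessed value is $50,500, less than the $53,000 limit). Turning to paragraph (m): (m) is engaged — the qualifying period is 5 days, less than the 10 days limit. So (e) is unavailable.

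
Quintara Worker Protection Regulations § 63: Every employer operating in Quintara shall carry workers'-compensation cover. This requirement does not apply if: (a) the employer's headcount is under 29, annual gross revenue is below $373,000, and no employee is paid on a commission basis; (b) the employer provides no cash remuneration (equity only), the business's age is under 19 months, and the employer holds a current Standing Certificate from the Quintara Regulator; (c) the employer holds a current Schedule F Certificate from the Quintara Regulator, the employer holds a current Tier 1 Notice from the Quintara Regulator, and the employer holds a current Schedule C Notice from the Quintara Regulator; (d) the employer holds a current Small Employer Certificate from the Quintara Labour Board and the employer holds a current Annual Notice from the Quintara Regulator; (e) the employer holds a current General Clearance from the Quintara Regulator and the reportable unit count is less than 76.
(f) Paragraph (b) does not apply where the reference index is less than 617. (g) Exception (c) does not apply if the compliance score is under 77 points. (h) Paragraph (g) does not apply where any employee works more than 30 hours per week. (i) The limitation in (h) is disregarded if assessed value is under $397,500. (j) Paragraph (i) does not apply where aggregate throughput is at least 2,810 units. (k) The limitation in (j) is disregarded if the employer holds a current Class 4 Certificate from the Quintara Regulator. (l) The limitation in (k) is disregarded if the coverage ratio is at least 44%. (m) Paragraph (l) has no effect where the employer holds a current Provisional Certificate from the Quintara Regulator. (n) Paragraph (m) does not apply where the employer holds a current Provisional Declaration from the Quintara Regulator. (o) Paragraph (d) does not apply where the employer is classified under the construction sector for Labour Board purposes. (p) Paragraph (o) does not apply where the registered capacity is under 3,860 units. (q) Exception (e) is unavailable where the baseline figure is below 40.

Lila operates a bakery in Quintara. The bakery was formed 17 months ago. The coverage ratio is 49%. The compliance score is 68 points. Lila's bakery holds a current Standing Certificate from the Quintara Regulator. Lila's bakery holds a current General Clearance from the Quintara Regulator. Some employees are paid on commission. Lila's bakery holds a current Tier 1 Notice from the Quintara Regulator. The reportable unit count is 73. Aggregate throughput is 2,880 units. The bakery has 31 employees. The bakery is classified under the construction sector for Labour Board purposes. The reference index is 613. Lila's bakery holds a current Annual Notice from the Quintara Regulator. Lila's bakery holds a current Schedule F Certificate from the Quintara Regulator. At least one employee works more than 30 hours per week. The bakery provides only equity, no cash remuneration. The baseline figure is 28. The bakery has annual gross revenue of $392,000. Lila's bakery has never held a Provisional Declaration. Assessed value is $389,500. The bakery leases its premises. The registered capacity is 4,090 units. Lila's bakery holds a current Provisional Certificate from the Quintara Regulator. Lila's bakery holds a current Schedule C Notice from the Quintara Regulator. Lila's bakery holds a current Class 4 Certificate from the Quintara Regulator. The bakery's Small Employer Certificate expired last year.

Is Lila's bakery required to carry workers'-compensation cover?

Exception (a) does not apply: the employer's headcount is 31, not under 29.
Exception (b) is satisfied on its face — remuneration is equity-only; the business's age is 17 months, under the 19 months limit; a current Standing Certificate is held. However, paragraph (f) must be considered: (f) operates against (b): the reference index is 613, less than the 617 limit. Exception (b) does not apply.
All of (c)'s requirements are met (a current Schedule F Certificate is held; a current Tier 1 Notice is held; a current Schedule C Notice is held). But applying paragraphs (g)–(n): (g) operates against (c): the compliance score is 68 points, under the 77 points limit. (h) operates (at least one employee exceeds 30 hours/week), but is set aside by (i): (i) operates against (h): assessed value is $389,500, under the $397,500 limit. (j) would limit (i) — aggregate throughput is 2,880 units, meeting the 2,810 units threshold — but (k) sets (j) aside: (k) is engaged — a current Class 4 Certificate is held. (l) would limit (k) — the coverage ratio is 49%, meeting the 44% threshold — but (m) sets (l) aside: (m) operates against (l): a current Provisional Certificate is held. (n), which would lift (m), is inapplicable — there is no Provisional Declaration in force. So (c) is unavailable.
Exception (d) does not apply: the Small Employer Certificate has expired.
Exception (e)'s conditions are all satisfied: a current General Clearance is held; the reportable unit count is 73, less than the 76 limit. Turning to paragraph (q): (q) is engaged — the baseline figure is 28, below the 40 limit. (e) is therefore removed.
Every exception is unavailable, so the rule governs.

Yes — Lila's bakery must carry workers'-compensation cover.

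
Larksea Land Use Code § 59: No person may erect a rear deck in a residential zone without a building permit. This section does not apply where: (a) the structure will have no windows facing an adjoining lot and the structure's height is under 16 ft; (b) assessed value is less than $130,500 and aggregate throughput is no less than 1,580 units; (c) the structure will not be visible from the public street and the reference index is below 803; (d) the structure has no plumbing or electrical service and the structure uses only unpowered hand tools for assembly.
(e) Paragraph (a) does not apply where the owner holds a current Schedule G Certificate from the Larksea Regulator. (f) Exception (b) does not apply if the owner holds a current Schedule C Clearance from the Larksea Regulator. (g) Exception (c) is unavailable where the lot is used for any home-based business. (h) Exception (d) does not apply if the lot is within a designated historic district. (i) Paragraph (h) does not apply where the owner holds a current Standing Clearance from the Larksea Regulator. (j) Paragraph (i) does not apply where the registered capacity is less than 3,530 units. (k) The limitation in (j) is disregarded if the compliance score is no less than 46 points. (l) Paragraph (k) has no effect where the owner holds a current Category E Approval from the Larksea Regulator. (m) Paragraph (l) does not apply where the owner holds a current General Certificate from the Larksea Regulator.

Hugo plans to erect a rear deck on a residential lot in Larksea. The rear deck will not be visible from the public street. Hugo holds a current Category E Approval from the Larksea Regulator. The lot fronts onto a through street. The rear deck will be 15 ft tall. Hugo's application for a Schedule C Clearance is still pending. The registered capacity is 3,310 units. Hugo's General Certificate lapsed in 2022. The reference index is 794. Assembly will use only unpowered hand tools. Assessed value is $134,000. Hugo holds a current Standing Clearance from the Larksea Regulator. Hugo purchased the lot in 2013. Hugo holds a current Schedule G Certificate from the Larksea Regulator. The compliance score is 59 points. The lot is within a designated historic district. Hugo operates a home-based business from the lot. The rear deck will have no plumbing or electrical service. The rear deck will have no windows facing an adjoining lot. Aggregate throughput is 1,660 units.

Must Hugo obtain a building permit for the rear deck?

Exception (a)'s conditions are all satisfied: no windows face an adjoining lot; the structure's height is 15 ft, under the 16 ft limit. But applying paragraph (e): (e) operates against (a): a current Schedule G Certificate is held. (a) is therefore removed.
Exception (b) requires that assessed value is less than $130,500; but assessed value is $134,000, not less than $130,500, so (b) is unavailable.
Exception (c): the structure will not be visible from the street; the reference index is 794, below the 803 limit — every condition holds. Turning to paragraph (g): (g) operates — a home-based business operates on the lot. (c) is therefore removed.
Exception (d)'s conditions are all satisfied: there is no plumbing or electrical service; assembly uses only hand tools. But: (h) is triggered — the lot is in a historic district. (i) applies (a current Standing Clearance is held), but is set aside by (j): (j) operates against (i): the registered capacity is 3,310 units, less than the 3,530 units limit. (k) would limit (j) — the compliance score is 59 points, meeting the 46 points threshold — but (l) sets (k) aside: (l) is engaged — a current Category E Approval is held. (m) does not operate here (there is no General Certificate in force), so (l) stands. So (d) is unavailable.
No exception is made out. Hugo falls within the general rule.

Yes — Hugo must obtain a building permit.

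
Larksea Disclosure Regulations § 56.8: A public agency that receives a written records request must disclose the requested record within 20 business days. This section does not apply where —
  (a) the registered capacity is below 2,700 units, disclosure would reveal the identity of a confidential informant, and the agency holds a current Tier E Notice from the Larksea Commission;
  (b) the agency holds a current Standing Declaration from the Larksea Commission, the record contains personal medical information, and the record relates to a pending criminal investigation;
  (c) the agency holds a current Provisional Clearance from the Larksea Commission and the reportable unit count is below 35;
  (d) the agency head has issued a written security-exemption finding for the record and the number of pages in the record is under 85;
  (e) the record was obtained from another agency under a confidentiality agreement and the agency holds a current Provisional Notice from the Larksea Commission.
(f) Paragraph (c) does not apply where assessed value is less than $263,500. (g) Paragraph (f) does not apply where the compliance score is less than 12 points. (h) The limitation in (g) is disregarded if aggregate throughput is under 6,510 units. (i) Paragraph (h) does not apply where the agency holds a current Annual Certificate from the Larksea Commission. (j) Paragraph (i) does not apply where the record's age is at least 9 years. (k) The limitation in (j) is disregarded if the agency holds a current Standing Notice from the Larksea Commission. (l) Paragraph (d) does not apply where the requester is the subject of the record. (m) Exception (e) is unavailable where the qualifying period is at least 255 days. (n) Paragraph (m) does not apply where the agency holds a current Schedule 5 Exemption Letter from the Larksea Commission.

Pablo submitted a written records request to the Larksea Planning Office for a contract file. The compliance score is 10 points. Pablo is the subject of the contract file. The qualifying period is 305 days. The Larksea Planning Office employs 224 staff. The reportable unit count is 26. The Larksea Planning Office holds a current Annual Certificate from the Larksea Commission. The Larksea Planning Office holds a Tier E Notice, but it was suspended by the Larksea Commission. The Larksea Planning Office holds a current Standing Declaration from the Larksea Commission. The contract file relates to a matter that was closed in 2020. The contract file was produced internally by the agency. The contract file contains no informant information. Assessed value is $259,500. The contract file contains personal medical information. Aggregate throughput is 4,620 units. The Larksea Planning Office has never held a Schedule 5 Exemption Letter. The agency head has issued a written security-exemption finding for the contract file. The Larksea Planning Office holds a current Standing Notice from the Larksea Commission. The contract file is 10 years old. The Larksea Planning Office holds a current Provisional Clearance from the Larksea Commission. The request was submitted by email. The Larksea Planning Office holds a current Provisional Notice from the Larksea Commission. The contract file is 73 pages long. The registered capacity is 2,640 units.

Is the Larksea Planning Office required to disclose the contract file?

Exception (a) does not apply: the contract file contains no informant information.
Exception (b) fails — the contract file relates to a closed matter.
Exception (c) is satisfied on its face — a current Provisional Clearance is held; the reportable unit count is 26, below the 35 limit. Applying paragraphs (f)–(k): (f) operates (assessed value is $259,500, less than the $263,500 limit), but is itself disapplied by (g): (g) is engaged — the compliance score is 10 points, less than the 12 points limit. (h) would limit (g) — aggregate throughput is 4,620 units, under the 6,510 units limit — but (i) sets (h) aside: (i) operates against (h): a current Annual Certificate is held. (j) is engaged (the record's age is 10 years, meeting the 9 years threshold), but is overridden by (k): (k) operates against (j): a current Standing Notice is held. (c) remains available.
Exception (d) is satisfied on its face — a written security-exemption finding has been issued; the number of pages in the record is 73, under the 85 limit. Turning to paragraph (l): (l) is engaged — Pablo is the subject of the contract file. (d) is therefore removed.
Exception (e) fails — the contract file was produced internally.

No — exception (c) applies; the Larksea Planning Office is not required to disclose the contract file.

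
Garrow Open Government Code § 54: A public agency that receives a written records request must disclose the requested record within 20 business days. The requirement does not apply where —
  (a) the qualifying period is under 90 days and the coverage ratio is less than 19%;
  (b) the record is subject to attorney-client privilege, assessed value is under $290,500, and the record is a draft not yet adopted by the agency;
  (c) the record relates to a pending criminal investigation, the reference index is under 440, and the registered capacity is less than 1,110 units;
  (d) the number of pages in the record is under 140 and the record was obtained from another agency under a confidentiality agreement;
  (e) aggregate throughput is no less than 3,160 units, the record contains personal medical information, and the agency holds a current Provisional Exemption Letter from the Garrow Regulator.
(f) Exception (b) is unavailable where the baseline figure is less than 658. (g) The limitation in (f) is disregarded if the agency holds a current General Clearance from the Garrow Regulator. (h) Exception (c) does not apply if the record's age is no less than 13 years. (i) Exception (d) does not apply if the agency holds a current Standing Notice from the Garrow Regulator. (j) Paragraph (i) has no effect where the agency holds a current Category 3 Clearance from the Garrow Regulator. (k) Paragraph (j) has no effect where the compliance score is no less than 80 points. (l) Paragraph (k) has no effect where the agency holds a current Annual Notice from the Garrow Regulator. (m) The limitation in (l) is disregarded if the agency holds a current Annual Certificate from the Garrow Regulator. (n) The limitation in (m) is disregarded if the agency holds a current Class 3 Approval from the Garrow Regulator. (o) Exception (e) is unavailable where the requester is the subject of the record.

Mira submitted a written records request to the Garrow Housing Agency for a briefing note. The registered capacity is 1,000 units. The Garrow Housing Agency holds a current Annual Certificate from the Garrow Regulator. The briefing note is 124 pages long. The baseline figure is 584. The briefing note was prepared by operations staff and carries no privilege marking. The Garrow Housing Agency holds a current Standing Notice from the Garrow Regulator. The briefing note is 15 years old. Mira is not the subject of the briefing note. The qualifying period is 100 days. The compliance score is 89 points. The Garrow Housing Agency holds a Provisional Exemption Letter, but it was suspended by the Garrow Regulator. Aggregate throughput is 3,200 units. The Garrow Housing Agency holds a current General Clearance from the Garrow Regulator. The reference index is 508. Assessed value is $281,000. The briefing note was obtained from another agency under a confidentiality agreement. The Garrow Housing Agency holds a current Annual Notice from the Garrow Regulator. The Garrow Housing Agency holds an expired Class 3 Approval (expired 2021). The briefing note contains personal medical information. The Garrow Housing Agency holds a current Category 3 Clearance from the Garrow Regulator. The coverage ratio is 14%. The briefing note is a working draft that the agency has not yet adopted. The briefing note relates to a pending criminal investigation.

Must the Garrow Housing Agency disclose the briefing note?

Yes — the Garrow Housing Agency must disclose the briefing note.

Exception (a) requires that the qualifying period is under 90 days; but the qualifying period is 100 days, not under 90 days, so (a) is unavailable.
Exception (b) does not apply: the briefing note carries no privilege marking.
Exception (c) fails — the reference index is 508, not under 440.
Exception (d) is satisfied on its face — the number of pages in the record is 124, under the 140 limit; the briefing note was obtained under a confidentiality agreement. However, paragraphs (i)–(n) must be considered: (i) is triggered — a current Standing Notice is held. (j) applies (a current Category 3 Clearance is held), but is itself disapplied by (k): (k) applies — the compliance score is 89 points, meeting the 80 points threshold. (l) is triggered (a current Annual Notice is held), but yields to (m): (m) operates against (l): a current Annual Certificate is held. (n) is not engaged (the Class 3 Approval is not current), so (m) stands. (d) is therefore removed.
Exception (e) does not apply: there is no Provisional Exemption Letter in force.
No exception displaces § 54.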